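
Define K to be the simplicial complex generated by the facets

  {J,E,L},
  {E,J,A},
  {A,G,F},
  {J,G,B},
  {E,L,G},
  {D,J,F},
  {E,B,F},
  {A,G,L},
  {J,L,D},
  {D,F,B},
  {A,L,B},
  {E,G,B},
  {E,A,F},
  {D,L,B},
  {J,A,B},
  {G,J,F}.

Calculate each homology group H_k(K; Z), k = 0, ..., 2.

We work with the vertex ordering A < B < D < E < F < G < J < L. The simplices of K, each written with vertices in increasing order, are:

  0-simplices (8): A, B, D, E, F, G, J, L
  1-simplices (24): AB, AE, AF, AG, AJ, AL, BD, BE, BF, BG, BJ, BL, DF, DJ, DL, EF, EG, EJ, EL, FG, FJ, GJ, GL, JL
  2-simplices (16): ABJ, ABL, AEF, AEJ, AFG, AGL, BDF, BDL, BEF, BEG, BGJ, DFJ, DJL, EGL, EJL, FGJ

Hence C_0 ≅ Z^8, C_1 ≅ Z^24, C_2 ≅ Z^16.

Boundary ∂_1: C_1 → C_0 sends each edge [p,q] (with p < q) to q − p. For instance
  ∂DJ = J − D.
The 8×24 boundary matrix has rank 7 and Smith normal form diag(1,1,1,1,1,1,1).

Boundary ∂_2: C_2 → C_1 sends each 2-simplex [p,q,r] to [q,r] − [p,r] + [p,q]. For instance
  ∂FGJ = GJ − FJ + FG,
  ∂DFJ = FJ − DJ + DF.
This gives a 24×16 integer matrix of rank 15; reducing to Smith normal form yields diagonal entries (1,1,1,1,1,1,1,1,1,1,1,1,1,1,1).

From H_k ≅ ker(∂_k) / im(∂_{k+1}) we obtain:

  H_0: rank C_0 − rank ∂_1 = 8 − 7 = 1, and the invariant factors of ∂_1 are all 1, so H_0 ≅ Z.
  H_1: rank ker ∂_1 − rank ∂_2 = (24 − 7) − 15 = 2, and the invariant factors of ∂_2 are all 1, so H_1 ≅ Z^2.
  H_2: rank ker ∂_2 − rank ∂_3 = (16 − 15) − 0 = 1, and there is no ∂_3, so H_2 ≅ Z.

(K is a triangulation of the torus T^2.)

H_0 = Z,  H_1 = Z^2,  H_2 = Z.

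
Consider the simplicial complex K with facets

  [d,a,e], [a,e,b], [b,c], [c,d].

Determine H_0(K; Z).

Fix the vertex order a < b < c < d < e and write every simplex with vertices in increasing order. Then dim K = 2 and the simplices of K are:

  0-simplices (5): a, b, c, d, e
  1-simplices (7): ab, ad, ae, bc, be, cd, de
  2-simplices (2): abe, ade

so the chain groups are C_0 ≅ Z^5, C_1 ≅ Z^7, C_2 ≅ Z^2.

∂_1: C_1 → C_0 sends each edge [p,q] (with p < q) to q − p. For instance
  ∂ae = e − a.
This gives a 5×7 integer matrix of rank 4; reducing to Smith normal form yields diagonal entries (1,1,1,1).

The boundary map ∂_2: C_2 → C_1 acts by ∂[p,q,r] = [q,r] − [p,r] + [p,q]. For instance
  ∂ade = de − ae + ad,
  ∂abe = be − ae + ab.
The resulting 7×2 matrix has rank 2, and its Smith normal form has invariant factors (1,1).

Now H_k = ker ∂_k / im ∂_{k+1}, so:

  H_0: rank C_0 − rank ∂_1 = 5 − 4 = 1, and the invariant factors of ∂_1 are all 1, so H_0 ≅ Z.

H_0 = Z.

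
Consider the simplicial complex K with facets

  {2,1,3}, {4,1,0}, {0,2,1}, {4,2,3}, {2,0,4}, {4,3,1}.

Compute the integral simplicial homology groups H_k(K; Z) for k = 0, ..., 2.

Order the vertices as 0 < 1 < 2 < 3 < 4. Listing each simplex with vertices in this order, K has dimension 2 with simplices:

  0-simplices (5): [0], [1], [2], [3], [4]
  1-simplices (9): [0,1], [0,2], [0,4], [1,2], [1,3], [1,4], [2,3], [2,4], [3,4]
  2-simplices (6): [0,1,2], [0,1,4], [0,2,4], [1,2,3], [1,3,4], [2,3,4]

Hence C_0 ≅ Z^5, C_1 ≅ Z^9, C_2 ≅ Z^6.

Boundary ∂_1: C_1 → C_0 maps an edge to its endpoints' difference, ∂[p,q] = q − p. For instance
  ∂[1,3] = [3] − [1].
The resulting 5×9 matrix has rank 4, and its Smith normal form has invariant factors (1,1,1,1).

The boundary map ∂_2: C_2 → C_1 acts by ∂[p,q,r] = [q,r] − [p,r] + [p,q]. For instance
  ∂[2,3,4] = [3,4] − [2,4] + [2,3],
  ∂[0,2,4] = [2,4] − [0,4] + [0,2].
The resulting 9×6 matrix has rank 5, and its Smith normal form has invariant factors (1,1,1,1,1).

Reading off H_k = ker ∂_k / im ∂_{k+1}:

  H_0: rank C_0 − rank ∂_1 = 5 − 4 = 1, and the invariant factors of ∂_1 are all 1, so H_0 ≅ Z.
  H_1: rank ker ∂_1 − rank ∂_2 = (9 − 4) − 5 = 0, and the invariant factors of ∂_2 are all 1, so H_1 ≅ 0.
  H_2: rank ker ∂_2 − rank ∂_3 = (6 − 5) − 0 = 1, and there is no ∂_3, so H_2 ≅ Z.

As a check, the Euler characteristic is 5 − 9 + 6 = 2, which agrees with 1 − 0 + 1 = 2.

H_0 ≅ Z,  H_1 = 0,  H_2 ≅ Z.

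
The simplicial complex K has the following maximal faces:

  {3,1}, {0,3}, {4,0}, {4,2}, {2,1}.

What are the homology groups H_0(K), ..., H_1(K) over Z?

Take the total order 0 < 1 < 2 < 3 < 4 on the vertex set. Then K (dimension 1) consists of the simplices:

  0-simplices (5): [0], [1], [2], [3], [4]
  1-simplices (5): [0,3], [0,4], [1,2], [1,3], [2,4]

giving chain groups C_0 ≅ Z^5, C_1 ≅ Z^5.

Boundary ∂_1: C_1 → C_0 sends each edge [p,q] (with p < q) to q − p.
The resulting 5×5 matrix has rank 4, and its Smith normal form has invariant factors (1,1,1,1).

Computing H_k = (kernel of ∂_k) / (image of ∂_{k+1}):

  H_0: rank C_0 − rank ∂_1 = 5 − 4 = 1, and the invariant factors of ∂_1 are all 1, so H_0 = Z.
  H_1: rank ker ∂_1 − rank ∂_2 = (5 − 4) − 0 = 1, and there is no ∂_2, so H_1 = Z.

As a check, the Euler characteristic is 5 − 5 = 0, which agrees with 1 − 1 = 0.
(K is a triangulation of the circle S^1.)

H_0 ≅ Z,  H_1 ≅ Z.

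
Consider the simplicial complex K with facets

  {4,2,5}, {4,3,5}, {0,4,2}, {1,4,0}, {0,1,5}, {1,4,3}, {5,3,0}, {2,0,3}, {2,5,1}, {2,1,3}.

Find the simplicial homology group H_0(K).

Order the vertices as 0 < 1 < 2 < 3 < 4 < 5. Listing each simplex with vertices in this order, K has dimension 2 with simplices:

  0-simplices (6): [0], [1], [2], [3], [4], [5]
  1-simplices (15): [0,1], [0,2], [0,3], [0,4], [0,5], [1,2], [1,3], [1,4], [1,5], [2,3], [2,4], [2,5], [3,4], [3,5], [4,5]
  2-simplices (10): [0,1,4], [0,1,5], [0,2,3], [0,2,4], [0,3,5], [1,2,3], [1,2,5], [1,3,4], [2,4,5], [3,4,5]

so the chain groups are C_0 ≅ Z^6, C_1 ≅ Z^15, C_2 ≅ Z^10.

The boundary map ∂_1: C_1 → C_0 sends each edge [p,q] (with p < q) to q − p. For instance
  ∂[1,3] = [3] − [1].
This gives a 6×15 integer matrix of rank 5; reducing to Smith normal form yields diagonal entries (1,1,1,1,1).

The boundary map ∂_2: C_2 → C_1 maps a triangle to the signed sum of its edges. For instance
  ∂[3,4,5] = [4,5] − [3,5] + [3,4],
  ∂[1,3,4] = [3,4] − [1,4] + [1,3].
As a 15×10 matrix over Z this has rank 10, with invariant factors (1,1,1,1,1,1,1,1,1,2).

From H_k ≅ ker(∂_k) / im(∂_{k+1}) we obtain:

  H_0: rank C_0 − rank ∂_1 = 6 − 5 = 1, and the invariant factors of ∂_1 are all 1, so H_0 = Z.

(K is a triangulation of the real projective plane RP^2.)

H_0 ≅ Z.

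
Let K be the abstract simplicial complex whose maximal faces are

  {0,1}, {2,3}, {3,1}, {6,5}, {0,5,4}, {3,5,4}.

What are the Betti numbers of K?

b_0 = 1, b_1 = 1, b_2 = 0.

K has 7 vertices, 9 edges, 2 triangles.
rank ∂_0 = 0, rank ∂_1 = 6 ⇒ b_0 = 7 − 0 − 6 = 1; all invariant factors of ∂_1 are 1 so no torsion. So H_0 ≅ Z.
rank ∂_1 = 6, rank ∂_2 = 2 ⇒ b_1 = 9 − 6 − 2 = 1; all invariant factors of ∂_2 are 1 so no torsion. So H_1 ≅ Z.
rank ∂_2 = 2, rank ∂_3 = 0 ⇒ b_2 = 2 − 2 − 0 = 0. So H_2 ≅ 0.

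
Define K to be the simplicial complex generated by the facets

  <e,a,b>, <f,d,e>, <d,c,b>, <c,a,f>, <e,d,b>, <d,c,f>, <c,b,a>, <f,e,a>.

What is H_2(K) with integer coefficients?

Order the vertices as a < b < c < d < e < f. Listing each simplex with vertices in this order, K has dimension 2 with simplices:

  0-simplices (6): a, b, c, d, e, f
  1-simplices (12): ab, ac, ae, af, bc, bd, be, cd, cf, de, df, ef
  2-simplices (8): abc, abe, acf, aef, bcd, bde, cdf, def

Hence C_0 ≅ Z^6, C_1 ≅ Z^12, C_2 ≅ Z^8.

∂_1: C_1 → C_0 sends each edge [p,q] (with p < q) to q − p. For instance
  ∂ac = c − a.
The resulting 6×12 matrix has rank 5, and its Smith normal form has invariant factors (1,1,1,1,1).

The boundary map ∂_2: C_2 → C_1 maps a triangle to the signed sum of its edges. For instance
  ∂aef = ef − af + ae,
  ∂acf = cf − af + ac.
This gives a 12×8 integer matrix of rank 7; reducing to Smith normal form yields diagonal entries (1,1,1,1,1,1,1).

Now H_k = ker ∂_k / im ∂_{k+1}, so:

  H_2: rank ker ∂_2 − rank ∂_3 = (8 − 7) − 0 = 1, and there is no ∂_3, so H_2 ≅ Z.

(K is a triangulation of the 2-sphere S^2.)

H_2 ≅ Z.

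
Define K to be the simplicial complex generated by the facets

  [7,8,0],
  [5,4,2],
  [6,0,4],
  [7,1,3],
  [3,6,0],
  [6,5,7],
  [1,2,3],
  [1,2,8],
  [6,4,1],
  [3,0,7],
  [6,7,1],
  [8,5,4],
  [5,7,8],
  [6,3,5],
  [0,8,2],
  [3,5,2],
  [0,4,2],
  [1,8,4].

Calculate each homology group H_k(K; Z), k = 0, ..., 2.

Take the total order 0 < 1 < 2 < 3 < 4 < 5 < 6 < 7 < 8 on the vertex set. Then K (dimension 2) consists of the simplices:

  0-simplices (9): [0], [1], [2], [3], [4], [5], [6], [7], [8]
  1-simplices (27): (27 of them)
  2-simplices (18): [0,2,4], [0,2,8], [0,3,6], [0,3,7], [0,4,6], [0,7,8], [1,2,3], [1,2,8], [1,3,7], [1,4,6], [1,4,8], [1,6,7], [2,3,5], [2,4,5], [3,5,6], [4,5,8], [5,6,7], [5,7,8]

so the chain groups are C_0 ≅ Z^9, C_1 ≅ Z^27, C_2 ≅ Z^18.

∂_1: C_1 → C_0 sends each edge [p,q] (with p < q) to q − p.
The resulting 9×27 matrix has rank 8, and its Smith normal form has invariant factors (1,1,1,1,1,1,1,1).

The boundary map ∂_2: C_2 → C_1 maps a triangle to the signed sum of its edges. For instance
  ∂[5,7,8] = [7,8] − [5,8] + [5,7],
  ∂[0,2,4] = [2,4] − [0,4] + [0,2].
The resulting 27×18 matrix has rank 18, and its Smith normal form has invariant factors (1,1,1,1,1,1,1,1,1,1,1,1,1,1,1,1,1,2).

Computing H_k = (kernel of ∂_k) / (image of ∂_{k+1}):

  H_0: rank C_0 − rank ∂_1 = 9 − 8 = 1, and the invariant factors of ∂_1 are all 1, so H_0 ≅ Z.
  H_1: rank ker ∂_1 − rank ∂_2 = (27 − 8) − 18 = 1, and ∂_2 has invariant factor 2 > 1, so H_1 ≅ Z ⊕ Z/2Z.
  H_2: rank ker ∂_2 − rank ∂_3 = (18 − 18) − 0 = 0, and there is no ∂_3, so H_2 ≅ 0.

(K is a triangulation of the Klein bottle.)

H_0 ≅ Z,  H_1 ≅ Z ⊕ Z/2Z,  H_2 = 0.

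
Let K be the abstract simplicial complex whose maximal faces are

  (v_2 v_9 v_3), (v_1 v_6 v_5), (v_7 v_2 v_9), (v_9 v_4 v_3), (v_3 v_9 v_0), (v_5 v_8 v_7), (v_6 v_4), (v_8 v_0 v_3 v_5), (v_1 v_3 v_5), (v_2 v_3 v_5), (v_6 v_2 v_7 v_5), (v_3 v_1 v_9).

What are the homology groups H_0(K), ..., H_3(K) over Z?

H_0 ≅ Z,  H_1 ≅ Z,  H_2 = 0,  H_3 = 0.

Order the vertices as v_0 < v_1 < v_2 < v_3 < v_4 < v_5 < v_6 < v_7 < v_8 < v_9. Listing each simplex with vertices in this order, K has dimension 3 with simplices:

  0-simplices (10): [v_0], [v_1], [v_2], [v_3], [v_4], [v_5], [v_6], [v_7], [v_8], [v_9]
  1-simplices (25): (25 of them)
  2-simplices (17): (17 of them)
  3-simplices (2): [v_0,v_3,v_5,v_8], [v_2,v_5,v_6,v_7]

so the chain groups are C_0 ≅ Z^10, C_1 ≅ Z^25, C_2 ≅ Z^17, C_3 ≅ Z^2.

Boundary ∂_1: C_1 → C_0 is given by ∂[p,q] = [q] − [p].
The 10×25 boundary matrix has rank 9 and Smith normal form diag(1,1,1,1,1,1,1,1,1).

The boundary map ∂_2: C_2 → C_1 sends each 2-simplex [p,q,r] to [q,r] − [p,r] + [p,q]. For instance
  ∂[v_2,v_3,v_9] = [v_3,v_9] − [v_2,v_9] + [v_2,v_3],
  ∂[v_2,v_3,v_5] = [v_3,v_5] − [v_2,v_5] + [v_2,v_3].
This gives a 25×17 integer matrix of rank 15; reducing to Smith normal form yields diagonal entries (1,1,1,1,1,1,1,1,1,1,1,1,1,1,1).

The boundary map ∂_3: C_3 → C_2 sends each 3-simplex σ to the alternating sum Σ_i (−1)^i (σ with its i-th vertex removed). For instance
  ∂[v_0,v_3,v_5,v_8] = [v_3,v_5,v_8] − [v_0,v_5,v_8] + [v_0,v_3,v_8] − [v_0,v_3,v_5],
  ∂[v_2,v_5,v_6,v_7] = [v_5,v_6,v_7] − [v_2,v_6,v_7] + [v_2,v_5,v_7] − [v_2,v_5,v_6].
The resulting 17×2 matrix has rank 2, and its Smith normal form has invariant factors (1,1).

Computing H_k = (kernel of ∂_k) / (image of ∂_{k+1}):

  H_0: rank C_0 − rank ∂_1 = 10 − 9 = 1, and the invariant factors of ∂_1 are all 1, so H_0 ≅ Z.
  H_1: rank ker ∂_1 − rank ∂_2 = (25 − 9) − 15 = 1, and the invariant factors of ∂_2 are all 1, so H_1 ≅ Z.
  H_2: rank ker ∂_2 − rank ∂_3 = (17 − 15) − 2 = 0, and the invariant factors of ∂_3 are all 1, so H_2 ≅ 0.
  H_3: rank ker ∂_3 − rank ∂_4 = (2 − 2) − 0 = 0, and there is no ∂_4, so H_3 ≅ 0.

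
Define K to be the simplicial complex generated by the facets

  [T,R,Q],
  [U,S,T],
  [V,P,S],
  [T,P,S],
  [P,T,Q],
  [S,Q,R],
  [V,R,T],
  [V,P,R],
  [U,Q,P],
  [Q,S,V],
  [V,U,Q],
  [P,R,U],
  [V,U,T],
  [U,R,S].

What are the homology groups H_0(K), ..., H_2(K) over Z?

Fix the vertex order P < Q < R < S < T < U < V and write every simplex with vertices in increasing order. Then dim K = 2 and the simplices of K are:

  0-simplices (7): P, Q, R, S, T, U, V
  1-simplices (21): PQ, PR, PS, PT, PU, PV, QR, QS, QT, QU, QV, RS, RT, RU, RV, ST, SU, SV, TU, TV, UV
  2-simplices (14): PQT, PQU, PRU, PRV, PST, PSV, QRS, QRT, QSV, QUV, RSU, RTV, STU, TUV

Hence C_0 ≅ Z^7, C_1 ≅ Z^21, C_2 ≅ Z^14.

The boundary map ∂_1: C_1 → C_0 sends each edge [p,q] (with p < q) to q − p. For instance
  ∂TV = V − T.
The resulting 7×21 matrix has rank 6, and its Smith normal form has invariant factors (1,1,1,1,1,1).

Boundary ∂_2: C_2 → C_1 acts by ∂[p,q,r] = [q,r] − [p,r] + [p,q]. For instance
  ∂PST = ST − PT + PS,
  ∂QRS = RS − QS + QR.
The resulting 21×14 matrix has rank 13, and its Smith normal form has invariant factors (1,1,1,1,1,1,1,1,1,1,1,1,1).

Now H_k = ker ∂_k / im ∂_{k+1}, so:

  H_0: rank C_0 − rank ∂_1 = 7 − 6 = 1, and the invariant factors of ∂_1 are all 1, so H_0 = Z.
  H_1: rank ker ∂_1 − rank ∂_2 = (21 − 6) − 13 = 2, and the invariant factors of ∂_2 are all 1, so H_1 = Z^2.
  H_2: rank ker ∂_2 − rank ∂_3 = (14 − 13) − 0 = 1, and there is no ∂_3, so H_2 = Z.

As a check, the Euler characteristic is 7 − 21 + 14 = 0, which agrees with 1 − 2 + 1 = 0.
(K is a triangulation of the torus T^2.)

H_0 = Z,  H_1 = Z^2,  H_2 = Z.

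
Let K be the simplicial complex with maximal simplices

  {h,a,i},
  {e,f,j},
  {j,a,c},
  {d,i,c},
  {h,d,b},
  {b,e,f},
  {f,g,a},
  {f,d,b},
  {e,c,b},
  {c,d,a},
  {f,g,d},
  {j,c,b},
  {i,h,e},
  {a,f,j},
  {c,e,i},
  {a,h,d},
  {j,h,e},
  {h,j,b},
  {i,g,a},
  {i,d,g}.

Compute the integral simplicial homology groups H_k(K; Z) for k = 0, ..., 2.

H_0 ≅ Z,  H_1 ≅ Z ⊕ Z/2,  H_2 = 0.

We work with the vertex ordering a < b < c < d < e < f < g < h < i < j. The simplices of K, each written with vertices in increasing order, are:

  0-simplices (10): a, b, c, d, e, f, g, h, i, j
  1-simplices (30): ac, ad, af, ag, ah, ai, aj, bc, bd, be, bf, bh, bj, cd, ce, ci, cj, df, dg, dh, di, ef, eh, ei, ej, fg, fj, gi, hi, hj
  2-simplices (20): acd, acj, adh, afg, afj, agi, ahi, bce, bcj, bdf, bdh, bef, bhj, cdi, cei, dfg, dgi, efj, ehi, ehj

giving chain groups C_0 ≅ Z^10, C_1 ≅ Z^30, C_2 ≅ Z^20.

Boundary ∂_1: C_1 → C_0 is given by ∂[p,q] = [q] − [p].
The 10×30 boundary matrix has rank 9 and Smith normal form diag(1,1,1,1,1,1,1,1,1).

Boundary ∂_2: C_2 → C_1 acts by ∂[p,q,r] = [q,r] − [p,r] + [p,q]. For instance
  ∂efj = fj − ej + ef,
  ∂bef = ef − bf + be.
The resulting 30×20 matrix has rank 20, and its Smith normal form has invariant factors (1,1,1,1,1,1,1,1,1,1,1,1,1,1,1,1,1,1,1,2).

Reading off H_k = ker ∂_k / im ∂_{k+1}:

  H_0: rank C_0 − rank ∂_1 = 10 − 9 = 1, and the invariant factors of ∂_1 are all 1, so H_0 ≅ Z.
  H_1: rank ker ∂_1 − rank ∂_2 = (30 − 9) − 20 = 1, and ∂_2 has invariant factor 2 > 1, so H_1 ≅ Z ⊕ Z/2.
  H_2: rank ker ∂_2 − rank ∂_3 = (20 − 20) − 0 = 0, and there is no ∂_3, so H_2 ≅ 0.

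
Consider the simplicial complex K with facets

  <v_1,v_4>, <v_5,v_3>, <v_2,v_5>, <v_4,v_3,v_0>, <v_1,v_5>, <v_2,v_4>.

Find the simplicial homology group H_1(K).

H_1 = Z^2.

Fix the vertex order v_0 < v_1 < v_2 < v_3 < v_4 < v_5 and write every simplex with vertices in increasing order. Then dim K = 2 and the simplices of K are:

  0-simplices (6): [v_0], [v_1], [v_2], [v_3], [v_4], [v_5]
  1-simplices (8): [v_0,v_3], [v_0,v_4], [v_1,v_4], [v_1,v_5], [v_2,v_4], [v_2,v_5], [v_3,v_4], [v_3,v_5]
  2-simplices (1): [v_0,v_3,v_4]

giving chain groups C_0 ≅ Z^6, C_1 ≅ Z^8, C_2 ≅ Z^1.

∂_1: C_1 → C_0 is given by ∂[p,q] = [q] − [p]. For instance
  ∂[v_2,v_4] = [v_4] − [v_2].
As a 6×8 matrix over Z this has rank 5, with invariant factors (1,1,1,1,1).

The boundary map ∂_2: C_2 → C_1 acts by ∂[p,q,r] = [q,r] − [p,r] + [p,q]. For instance
  ∂[v_0,v_3,v_4] = [v_3,v_4] − [v_0,v_4] + [v_0,v_3].
The resulting 8×1 matrix has rank 1, and its Smith normal form has invariant factors (1).

From H_k ≅ ker(∂_k) / im(∂_{k+1}) we obtain:

  H_1: rank ker ∂_1 − rank ∂_2 = (8 − 5) − 1 = 2, and the invariant factors of ∂_2 are all 1, so H_1 = Z^2.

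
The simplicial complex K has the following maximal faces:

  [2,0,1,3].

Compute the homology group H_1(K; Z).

H_1 = 0.

Order the vertices as 0 < 1 < 2 < 3. Listing each simplex with vertices in this order, K has dimension 3 with simplices:

  0-simplices (4): [0], [1], [2], [3]
  1-simplices (6): [0,1], [0,2], [0,3], [1,2], [1,3], [2,3]
  2-simplices (4): [0,1,2], [0,1,3], [0,2,3], [1,2,3]
  3-simplices (1): [0,1,2,3]

Hence C_0 ≅ Z^4, C_1 ≅ Z^6, C_2 ≅ Z^4, C_3 ≅ Z^1.

The boundary map ∂_1: C_1 → C_0 maps an edge to its endpoints' difference, ∂[p,q] = q − p. For instance
  ∂[0,1] = [1] − [0].
As a 4×6 matrix over Z this has rank 3, with invariant factors (1,1,1).

Boundary ∂_2: C_2 → C_1 acts by ∂[p,q,r] = [q,r] − [p,r] + [p,q]. For instance
  ∂[0,1,3] = [1,3] − [0,3] + [0,1],
  ∂[0,2,3] = [2,3] − [0,3] + [0,2].
The resulting 6×4 matrix has rank 3, and its Smith normal form has invariant factors (1,1,1).

Boundary ∂_3: C_3 → C_2 sends each 3-simplex σ to the alternating sum Σ_i (−1)^i (σ with its i-th vertex removed). For instance
  ∂[0,1,2,3] = [1,2,3] − [0,2,3] + [0,1,3] − [0,1,2].
As a 4×1 matrix over Z this has rank 1, with invariant factors (1).

Reading off H_k = ker ∂_k / im ∂_{k+1}:

  H_1: rank ker ∂_1 − rank ∂_2 = (6 − 3) − 3 = 0, and the invariant factors of ∂_2 are all 1, so H_1 ≅ 0.

(K is a triangulation of the 3-simplex.)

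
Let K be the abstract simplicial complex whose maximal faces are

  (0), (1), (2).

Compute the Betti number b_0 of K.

Fix the vertex order 0 < 1 < 2 and write every simplex with vertices in increasing order. Then dim K = 0 and the simplices of K are:

  0-simplices (3): [0], [1], [2]

so the chain groups are C_0 ≅ Z^3.

Now H_k = ker ∂_k / im ∂_{k+1}, so:

  H_0: rank C_0 − rank ∂_1 = 3 − 0 = 3, and there is no ∂_1, so H_0 = Z^3.

(K is a triangulation of a set of 3 points.)

Hence the Betti numbers are b_0 = 3.

b_0 = 3.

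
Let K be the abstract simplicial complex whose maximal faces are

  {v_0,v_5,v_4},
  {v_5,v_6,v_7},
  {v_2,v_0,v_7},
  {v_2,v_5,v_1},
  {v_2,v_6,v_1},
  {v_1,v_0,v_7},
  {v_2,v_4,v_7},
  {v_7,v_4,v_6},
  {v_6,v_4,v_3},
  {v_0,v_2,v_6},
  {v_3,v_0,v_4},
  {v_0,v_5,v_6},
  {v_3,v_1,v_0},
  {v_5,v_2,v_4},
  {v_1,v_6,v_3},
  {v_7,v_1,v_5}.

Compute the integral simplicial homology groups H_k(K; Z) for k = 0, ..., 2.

We work with the vertex ordering v_0 < v_1 < v_2 < v_3 < v_4 < v_5 < v_6 < v_7. The simplices of K, each written with vertices in increasing order, are:

  0-simplices (8): [v_0], [v_1], [v_2], [v_3], [v_4], [v_5], [v_6], [v_7]
  1-simplices (24): (24 of them)
  2-simplices (16): (16 of them)

giving chain groups C_0 ≅ Z^8, C_1 ≅ Z^24, C_2 ≅ Z^16.

∂_1: C_1 → C_0 sends each edge [p,q] (with p < q) to q − p. For instance
  ∂[v_2,v_6] = [v_6] − [v_2].
The 8×24 boundary matrix has rank 7 and Smith normal form diag(1,1,1,1,1,1,1).

Boundary ∂_2: C_2 → C_1 acts by ∂[p,q,r] = [q,r] − [p,r] + [p,q]. For instance
  ∂[v_0,v_2,v_7] = [v_2,v_7] − [v_0,v_7] + [v_0,v_2],
  ∂[v_5,v_6,v_7] = [v_6,v_7] − [v_5,v_7] + [v_5,v_6].
The resulting 24×16 matrix has rank 15, and its Smith normal form has invariant factors (1,1,1,1,1,1,1,1,1,1,1,1,1,1,1).

Now H_k = ker ∂_k / im ∂_{k+1}, so:

  H_0: rank C_0 − rank ∂_1 = 8 − 7 = 1, and the invariant factors of ∂_1 are all 1, so H_0 = Z.
  H_1: rank ker ∂_1 − rank ∂_2 = (24 − 7) − 15 = 2, and the invariant factors of ∂_2 are all 1, so H_1 = Z^2.
  H_2: rank ker ∂_2 − rank ∂_3 = (16 − 15) − 0 = 1, and there is no ∂_3, so H_2 = Z.

H_0 = Z,  H_1 = Z^2,  H_2 = Z.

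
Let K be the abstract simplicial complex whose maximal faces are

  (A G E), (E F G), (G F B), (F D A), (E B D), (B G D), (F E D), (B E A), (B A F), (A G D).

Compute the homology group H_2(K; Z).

H_2 = 0.

Fix the vertex order A < B < D < E < F < G and write every simplex with vertices in increasing order. Then dim K = 2 and the simplices of K are:

  0-simplices (6): A, B, D, E, F, G
  1-simplices (15): AB, AD, AE, AF, AG, BD, BE, BF, BG, DE, DF, DG, EF, EG, FG
  2-simplices (10): ABE, ABF, ADF, ADG, AEG, BDE, BDG, BFG, DEF, EFG

so the chain groups are C_0 ≅ Z^6, C_1 ≅ Z^15, C_2 ≅ Z^10.

∂_1: C_1 → C_0 maps an edge to its endpoints' difference, ∂[p,q] = q − p. For instance
  ∂EG = G − E.
This gives a 6×15 integer matrix of rank 5; reducing to Smith normal form yields diagonal entries (1,1,1,1,1).

The boundary map ∂_2: C_2 → C_1 sends each 2-simplex [p,q,r] to [q,r] − [p,r] + [p,q]. For instance
  ∂ABE = BE − AE + AB,
  ∂ABF = BF − AF + AB.
This gives a 15×10 integer matrix of rank 10; reducing to Smith normal form yields diagonal entries (1,1,1,1,1,1,1,1,1,2).

Now H_k = ker ∂_k / im ∂_{k+1}, so:

  H_2: rank ker ∂_2 − rank ∂_3 = (10 − 10) − 0 = 0, and there is no ∂_3, so H_2 = 0.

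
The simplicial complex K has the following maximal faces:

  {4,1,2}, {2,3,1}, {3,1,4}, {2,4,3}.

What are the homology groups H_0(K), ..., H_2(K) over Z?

H_0 = Z,  H_1 = 0,  H_2 = Z.

Order the vertices as 1 < 2 < 3 < 4. Listing each simplex with vertices in this order, K has dimension 2 with simplices:

  0-simplices (4): [1], [2], [3], [4]
  1-simplices (6): [1,2], [1,3], [1,4], [2,3], [2,4], [3,4]
  2-simplices (4): [1,2,3], [1,2,4], [1,3,4], [2,3,4]

so the chain groups are C_0 ≅ Z^4, C_1 ≅ Z^6, C_2 ≅ Z^4.

Boundary ∂_1: C_1 → C_0 sends each edge [p,q] (with p < q) to q − p. For instance
  ∂[2,3] = [3] − [2].
This gives a 4×6 integer matrix of rank 3; reducing to Smith normal form yields diagonal entries (1,1,1).

The boundary map ∂_2: C_2 → C_1 sends each 2-simplex [p,q,r] to [q,r] − [p,r] + [p,q]. For instance
  ∂[1,2,3] = [2,3] − [1,3] + [1,2],
  ∂[2,3,4] = [3,4] − [2,4] + [2,3].
The resulting 6×4 matrix has rank 3, and its Smith normal form has invariant factors (1,1,1).

From H_k ≅ ker(∂_k) / im(∂_{k+1}) we obtain:

  H_0: rank C_0 − rank ∂_1 = 4 − 3 = 1, and the invariant factors of ∂_1 are all 1, so H_0 = Z.
  H_1: rank ker ∂_1 − rank ∂_2 = (6 − 3) − 3 = 0, and the invariant factors of ∂_2 are all 1, so H_1 = 0.
  H_2: rank ker ∂_2 − rank ∂_3 = (4 − 3) − 0 = 1, and there is no ∂_3, so H_2 = Z.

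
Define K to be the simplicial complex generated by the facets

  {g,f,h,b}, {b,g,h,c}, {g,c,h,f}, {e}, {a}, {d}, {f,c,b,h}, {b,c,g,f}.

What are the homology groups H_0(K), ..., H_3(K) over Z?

H_0 ≅ Z^4,  H_1 = 0,  H_2 = 0,  H_3 ≅ Z.

Fix the vertex order a < b < c < d < e < f < g < h and write every simplex with vertices in increasing order. Then dim K = 3 and the simplices of K are:

  0-simplices (8): a, b, c, d, e, f, g, h
  1-simplices (10): bc, bf, bg, bh, cf, cg, ch, fg, fh, gh
  2-simplices (10): bcf, bcg, bch, bfg, bfh, bgh, cfg, cfh, cgh, fgh
  3-simplices (5): bcfg, bcfh, bcgh, bfgh, cfgh

giving chain groups C_0 ≅ Z^8, C_1 ≅ Z^10, C_2 ≅ Z^10, C_3 ≅ Z^5.

∂_1: C_1 → C_0 maps an edge to its endpoints' difference, ∂[p,q] = q − p. For instance
  ∂bg = g − b.
The 8×10 boundary matrix has rank 4 and Smith normal form diag(1,1,1,1).

∂_2: C_2 → C_1 sends each 2-simplex [p,q,r] to [q,r] − [p,r] + [p,q]. For instance
  ∂cfg = fg − cg + cf,
  ∂bfh = fh − bh + bf.
This gives a 10×10 integer matrix of rank 6; reducing to Smith normal form yields diagonal entries (1,1,1,1,1,1).

∂_3: C_3 → C_2 sends each 3-simplex σ to the alternating sum Σ_i (−1)^i (σ with its i-th vertex removed). For instance
  ∂bcfg = cfg − bfg + bcg − bcf,
  ∂bcfh = cfh − bfh + bch − bcf.
This gives a 10×5 integer matrix of rank 4; reducing to Smith normal form yields diagonal entries (1,1,1,1).

From H_k ≅ ker(∂_k) / im(∂_{k+1}) we obtain:

  H_0: rank C_0 − rank ∂_1 = 8 − 4 = 4, and the invariant factors of ∂_1 are all 1, so H_0 ≅ Z^4.
  H_1: rank ker ∂_1 − rank ∂_2 = (10 − 4) − 6 = 0, and the invariant factors of ∂_2 are all 1, so H_1 ≅ 0.
  H_2: rank ker ∂_2 − rank ∂_3 = (10 − 6) − 4 = 0, and the invariant factors of ∂_3 are all 1, so H_2 ≅ 0.
  H_3: rank ker ∂_3 − rank ∂_4 = (5 − 4) − 0 = 1, and there is no ∂_4, so H_3 ≅ Z.

As a check, the Euler characteristic is 8 − 10 + 10 − 5 = 3, which agrees with 4 − 0 + 0 − 1 = 3.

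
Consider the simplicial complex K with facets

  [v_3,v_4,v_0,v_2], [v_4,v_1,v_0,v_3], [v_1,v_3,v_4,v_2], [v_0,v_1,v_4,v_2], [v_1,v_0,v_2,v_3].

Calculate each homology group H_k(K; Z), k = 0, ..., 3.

H_0 = Z,  H_1 = 0,  H_2 = 0,  H_3 = Z.

K has 5 vertices, 10 edges, 10 triangles, 5 3-simplices.
rank ∂_0 = 0, rank ∂_1 = 4 ⇒ b_0 = 5 − 0 − 4 = 1; all invariant factors of ∂_1 are 1 so no torsion. So H_0 ≅ Z.
rank ∂_1 = 4, rank ∂_2 = 6 ⇒ b_1 = 10 − 4 − 6 = 0; all invariant factors of ∂_2 are 1 so no torsion. So H_1 ≅ 0.
rank ∂_2 = 6, rank ∂_3 = 4 ⇒ b_2 = 10 − 6 − 4 = 0; all invariant factors of ∂_3 are 1 so no torsion. So H_2 ≅ 0.
rank ∂_3 = 4, rank ∂_4 = 0 ⇒ b_3 = 5 − 4 − 0 = 1. So H_3 ≅ Z.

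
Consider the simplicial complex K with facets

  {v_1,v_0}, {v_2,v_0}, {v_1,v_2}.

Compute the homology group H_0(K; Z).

Take the total order v_0 < v_1 < v_2 on the vertex set. Then K (dimension 1) consists of the simplices:

  0-simplices (3): [v_0], [v_1], [v_2]
  1-simplices (3): [v_0,v_1], [v_0,v_2], [v_1,v_2]

Hence C_0 ≅ Z^3, C_1 ≅ Z^3.

The boundary map ∂_1: C_1 → C_0 sends each edge [p,q] (with p < q) to q − p.
This gives a 3×3 integer matrix of rank 2; reducing to Smith normal form yields diagonal entries (1,1).

From H_k ≅ ker(∂_k) / im(∂_{k+1}) we obtain:

  H_0: rank C_0 − rank ∂_1 = 3 − 2 = 1, and the invariant factors of ∂_1 are all 1, so H_0 = Z.

H_0 = Z.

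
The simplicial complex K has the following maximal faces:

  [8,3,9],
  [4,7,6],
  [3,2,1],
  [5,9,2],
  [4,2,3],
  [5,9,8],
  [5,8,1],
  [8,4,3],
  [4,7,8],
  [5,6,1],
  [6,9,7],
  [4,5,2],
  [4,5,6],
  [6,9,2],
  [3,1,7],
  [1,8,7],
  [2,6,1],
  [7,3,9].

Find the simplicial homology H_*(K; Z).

H_0 ≅ Z,  H_1 ≅ Z ⊕ Z/2,  H_2 = 0.

Fix the vertex order 1 < 2 < 3 < 4 < 5 < 6 < 7 < 8 < 9 and write every simplex with vertices in increasing order. Then dim K = 2 and the simplices of K are:

  0-simplices (9): [1], [2], [3], [4], [5], [6], [7], [8], [9]
  1-simplices (27): (27 of them)
  2-simplices (18): [1,2,3], [1,2,6], [1,3,7], [1,5,6], [1,5,8], [1,7,8], [2,3,4], [2,4,5], [2,5,9], [2,6,9], [3,4,8], [3,7,9], [3,8,9], [4,5,6], [4,6,7], [4,7,8], [5,8,9], [6,7,9]

giving chain groups C_0 ≅ Z^9, C_1 ≅ Z^27, C_2 ≅ Z^18.

The boundary map ∂_1: C_1 → C_0 is given by ∂[p,q] = [q] − [p]. For instance
  ∂[3,9] = [9] − [3].
As a 9×27 matrix over Z this has rank 8, with invariant factors (1,1,1,1,1,1,1,1).

∂_2: C_2 → C_1 acts by ∂[p,q,r] = [q,r] − [p,r] + [p,q]. For instance
  ∂[1,5,8] = [5,8] − [1,8] + [1,5],
  ∂[1,7,8] = [7,8] − [1,8] + [1,7].
This gives a 27×18 integer matrix of rank 18; reducing to Smith normal form yields diagonal entries (1,1,1,1,1,1,1,1,1,1,1,1,1,1,1,1,1,2).

From H_k ≅ ker(∂_k) / im(∂_{k+1}) we obtain:

  H_0: rank C_0 − rank ∂_1 = 9 − 8 = 1, and the invariant factors of ∂_1 are all 1, so H_0 = Z.
  H_1: rank ker ∂_1 − rank ∂_2 = (27 − 8) − 18 = 1, and ∂_2 has invariant factor 2 > 1, so H_1 = Z ⊕ Z/2.
  H_2: rank ker ∂_2 − rank ∂_3 = (18 − 18) − 0 = 0, and there is no ∂_3, so H_2 = 0.

As a check, the Euler characteristic is 9 − 27 + 18 = 0, which agrees with 1 − 1 + 0 = 0.
(K is a triangulation of the Klein bottle.)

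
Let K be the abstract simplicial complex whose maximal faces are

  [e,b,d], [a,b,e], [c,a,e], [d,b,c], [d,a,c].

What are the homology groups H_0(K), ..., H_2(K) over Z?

H_0 = Z,  H_1 = Z,  H_2 = 0.

Fix the vertex order a < b < c < d < e and write every simplex with vertices in increasing order. Then dim K = 2 and the simplices of K are:

  0-simplices (5): a, b, c, d, e
  1-simplices (10): ab, ac, ad, ae, bc, bd, be, cd, ce, de
  2-simplices (5): abe, acd, ace, bcd, bde

giving chain groups C_0 ≅ Z^5, C_1 ≅ Z^10, C_2 ≅ Z^5.

∂_1: C_1 → C_0 is given by ∂[p,q] = [q] − [p]. For instance
  ∂de = e − d.
As a 5×10 matrix over Z this has rank 4, with invariant factors (1,1,1,1).

The boundary map ∂_2: C_2 → C_1 sends each 2-simplex [p,q,r] to [q,r] − [p,r] + [p,q]. For instance
  ∂acd = cd − ad + ac,
  ∂abe = be − ae + ab.
The 10×5 boundary matrix has rank 5 and Smith normal form diag(1,1,1,1,1).

Now H_k = ker ∂_k / im ∂_{k+1}, so:

  H_0: rank C_0 − rank ∂_1 = 5 − 4 = 1, and the invariant factors of ∂_1 are all 1, so H_0 = Z.
  H_1: rank ker ∂_1 − rank ∂_2 = (10 − 4) − 5 = 1, and the invariant factors of ∂_2 are all 1, so H_1 = Z.
  H_2: rank ker ∂_2 − rank ∂_3 = (5 − 5) − 0 = 0, and there is no ∂_3, so H_2 = 0.

As a check, the Euler characteristic is 5 − 10 + 5 = 0, which agrees with 1 − 1 + 0 = 0.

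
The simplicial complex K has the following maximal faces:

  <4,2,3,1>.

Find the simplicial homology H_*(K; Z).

Order the vertices as 1 < 2 < 3 < 4. Listing each simplex with vertices in this order, K has dimension 3 with simplices:

  0-simplices (4): [1], [2], [3], [4]
  1-simplices (6): [1,2], [1,3], [1,4], [2,3], [2,4], [3,4]
  2-simplices (4): [1,2,3], [1,2,4], [1,3,4], [2,3,4]
  3-simplices (1): [1,2,3,4]

Hence C_0 ≅ Z^4, C_1 ≅ Z^6, C_2 ≅ Z^4, C_3 ≅ Z^1.

Boundary ∂_1: C_1 → C_0 maps an edge to its endpoints' difference, ∂[p,q] = q − p. For instance
  ∂[2,4] = [4] − [2].
As a 4×6 matrix over Z this has rank 3, with invariant factors (1,1,1).

The boundary map ∂_2: C_2 → C_1 acts by ∂[p,q,r] = [q,r] − [p,r] + [p,q]. For instance
  ∂[1,2,3] = [2,3] − [1,3] + [1,2],
  ∂[1,2,4] = [2,4] − [1,4] + [1,2].
As a 6×4 matrix over Z this has rank 3, with invariant factors (1,1,1).

∂_3: C_3 → C_2 sends each 3-simplex σ to the alternating sum Σ_i (−1)^i (σ with its i-th vertex removed). For instance
  ∂[1,2,3,4] = [2,3,4] − [1,3,4] + [1,2,4] − [1,2,3].
The resulting 4×1 matrix has rank 1, and its Smith normal form has invariant factors (1).

Now H_k = ker ∂_k / im ∂_{k+1}, so:

  H_0: rank C_0 − rank ∂_1 = 4 − 3 = 1, and the invariant factors of ∂_1 are all 1, so H_0 = Z.
  H_1: rank ker ∂_1 − rank ∂_2 = (6 − 3) − 3 = 0, and the invariant factors of ∂_2 are all 1, so H_1 = 0.
  H_2: rank ker ∂_2 − rank ∂_3 = (4 − 3) − 1 = 0, and the invariant factors of ∂_3 are all 1, so H_2 = 0.
  H_3: rank ker ∂_3 − rank ∂_4 = (1 − 1) − 0 = 0, and there is no ∂_4, so H_3 = 0.

H_0 = Z,  H_1 = 0,  H_2 = 0,  H_3 = 0.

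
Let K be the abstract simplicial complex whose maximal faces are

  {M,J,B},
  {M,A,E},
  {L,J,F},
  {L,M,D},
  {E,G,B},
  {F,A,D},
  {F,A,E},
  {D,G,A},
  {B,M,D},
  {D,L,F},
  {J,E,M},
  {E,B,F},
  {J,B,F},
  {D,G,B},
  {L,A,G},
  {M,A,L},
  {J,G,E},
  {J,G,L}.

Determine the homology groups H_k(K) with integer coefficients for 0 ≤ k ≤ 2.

H_0 = Z,  H_1 = Z ⊕ Z/2,  H_2 = 0.

Order the vertices as A < B < D < E < F < G < J < L < M. Listing each simplex with vertices in this order, K has dimension 2 with simplices:

  0-simplices (9): A, B, D, E, F, G, J, L, M
  1-simplices (27): AD, AE, AF, AG, AL, AM, BD, BE, BF, BG, BJ, BM, DF, DG, DL, DM, EF, EG, EJ, EM, FJ, FL, GJ, GL, JL, JM, LM
  2-simplices (18): ADF, ADG, AEF, AEM, AGL, ALM, BDG, BDM, BEF, BEG, BFJ, BJM, DFL, DLM, EGJ, EJM, FJL, GJL

so the chain groups are C_0 ≅ Z^9, C_1 ≅ Z^27, C_2 ≅ Z^18.

Boundary ∂_1: C_1 → C_0 maps an edge to its endpoints' difference, ∂[p,q] = q − p. For instance
  ∂AG = G − A.
As a 9×27 matrix over Z this has rank 8, with invariant factors (1,1,1,1,1,1,1,1).

Boundary ∂_2: C_2 → C_1 acts by ∂[p,q,r] = [q,r] − [p,r] + [p,q]. For instance
  ∂EJM = JM − EM + EJ,
  ∂BDM = DM − BM + BD.
As a 27×18 matrix over Z this has rank 18, with invariant factors (1,1,1,1,1,1,1,1,1,1,1,1,1,1,1,1,1,2).

Computing H_k = (kernel of ∂_k) / (image of ∂_{k+1}):

  H_0: rank C_0 − rank ∂_1 = 9 − 8 = 1, and the invariant factors of ∂_1 are all 1, so H_0 = Z.
  H_1: rank ker ∂_1 − rank ∂_2 = (27 − 8) − 18 = 1, and ∂_2 has invariant factor 2 > 1, so H_1 = Z ⊕ Z/2.
  H_2: rank ker ∂_2 − rank ∂_3 = (18 − 18) − 0 = 0, and there is no ∂_3, so H_2 = 0.

As a check, the Euler characteristic is 9 − 27 + 18 = 0, which agrees with 1 − 1 + 0 = 0.
(K is a triangulation of the Klein bottle.)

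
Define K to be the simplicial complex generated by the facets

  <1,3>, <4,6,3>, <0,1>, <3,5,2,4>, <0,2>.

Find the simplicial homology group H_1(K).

Fix the vertex order 0 < 1 < 2 < 3 < 4 < 5 < 6 and write every simplex with vertices in increasing order. Then dim K = 3 and the simplices of K are:

  0-simplices (7): [0], [1], [2], [3], [4], [5], [6]
  1-simplices (11): [0,1], [0,2], [1,3], [2,3], [2,4], [2,5], [3,4], [3,5], [3,6], [4,5], [4,6]
  2-simplices (5): [2,3,4], [2,3,5], [2,4,5], [3,4,5], [3,4,6]
  3-simplices (1): [2,3,4,5]

so the chain groups are C_0 ≅ Z^7, C_1 ≅ Z^11, C_2 ≅ Z^5, C_3 ≅ Z^1.

∂_1: C_1 → C_0 sends each edge [p,q] (with p < q) to q − p. For instance
  ∂[3,5] = [5] − [3].
As a 7×11 matrix over Z this has rank 6, with invariant factors (1,1,1,1,1,1).

∂_2: C_2 → C_1 sends each 2-simplex [p,q,r] to [q,r] − [p,r] + [p,q]. For instance
  ∂[3,4,5] = [4,5] − [3,5] + [3,4],
  ∂[2,3,4] = [3,4] − [2,4] + [2,3].
This gives a 11×5 integer matrix of rank 4; reducing to Smith normal form yields diagonal entries (1,1,1,1).

The boundary map ∂_3: C_3 → C_2 sends each 3-simplex σ to the alternating sum Σ_i (−1)^i (σ with its i-th vertex removed). For instance
  ∂[2,3,4,5] = [3,4,5] − [2,4,5] + [2,3,5] − [2,3,4].
As a 5×1 matrix over Z this has rank 1, with invariant factors (1).

From H_k ≅ ker(∂_k) / im(∂_{k+1}) we obtain:

  H_1: rank ker ∂_1 − rank ∂_2 = (11 − 6) − 4 = 1, and the invariant factors of ∂_2 are all 1, so H_1 ≅ Z.

H_1 ≅ Z.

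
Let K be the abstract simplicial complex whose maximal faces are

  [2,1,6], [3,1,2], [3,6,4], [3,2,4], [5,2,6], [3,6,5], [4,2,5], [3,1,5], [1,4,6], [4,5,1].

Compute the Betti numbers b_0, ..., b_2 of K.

Order the vertices as 1 < 2 < 3 < 4 < 5 < 6. Listing each simplex with vertices in this order, K has dimension 2 with simplices:

  0-simplices (6): [1], [2], [3], [4], [5], [6]
  1-simplices (15): [1,2], [1,3], [1,4], [1,5], [1,6], [2,3], [2,4], [2,5], [2,6], [3,4], [3,5], [3,6], [4,5], [4,6], [5,6]
  2-simplices (10): [1,2,3], [1,2,6], [1,3,5], [1,4,5], [1,4,6], [2,3,4], [2,4,5], [2,5,6], [3,4,6], [3,5,6]

so the chain groups are C_0 ≅ Z^6, C_1 ≅ Z^15, C_2 ≅ Z^10.

∂_1: C_1 → C_0 is given by ∂[p,q] = [q] − [p]. For instance
  ∂[4,5] = [5] − [4].
The resulting 6×15 matrix has rank 5, and its Smith normal form has invariant factors (1,1,1,1,1).

The boundary map ∂_2: C_2 → C_1 acts by ∂[p,q,r] = [q,r] − [p,r] + [p,q]. For instance
  ∂[1,4,6] = [4,6] − [1,6] + [1,4],
  ∂[3,5,6] = [5,6] − [3,6] + [3,5].
As a 15×10 matrix over Z this has rank 10, with invariant factors (1,1,1,1,1,1,1,1,1,2).

From H_k ≅ ker(∂_k) / im(∂_{k+1}) we obtain:

  H_0: rank C_0 − rank ∂_1 = 6 − 5 = 1, and the invariant factors of ∂_1 are all 1, so H_0 = Z.
  H_1: rank ker ∂_1 − rank ∂_2 = (15 − 5) − 10 = 0, and ∂_2 has invariant factor 2 > 1, so H_1 = Z/2.
  H_2: rank ker ∂_2 − rank ∂_3 = (10 − 10) − 0 = 0, and there is no ∂_3, so H_2 = 0.

Hence the Betti numbers are b_0 = 1, b_1 = 0, b_2 = 0.

b_0 = 1, b_1 = 0, b_2 = 0.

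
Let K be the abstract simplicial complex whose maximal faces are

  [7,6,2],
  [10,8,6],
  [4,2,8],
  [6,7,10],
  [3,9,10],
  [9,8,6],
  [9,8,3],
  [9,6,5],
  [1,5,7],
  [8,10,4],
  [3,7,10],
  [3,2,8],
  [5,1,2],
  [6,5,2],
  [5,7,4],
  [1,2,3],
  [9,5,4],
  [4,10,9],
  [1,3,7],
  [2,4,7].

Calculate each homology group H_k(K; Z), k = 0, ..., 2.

H_0 ≅ Z,  H_1 ≅ Z × Z/2,  H_2 = 0.

K has 10 vertices, 30 edges, 20 triangles.
rank ∂_0 = 0, rank ∂_1 = 9 ⇒ b_0 = 10 − 0 − 9 = 1; all invariant factors of ∂_1 are 1 so no torsion. So H_0 ≅ Z.
rank ∂_1 = 9, rank ∂_2 = 20 ⇒ b_1 = 30 − 9 − 20 = 1; ∂_2 has invariant factor(s) [2] giving torsion. So H_1 ≅ Z × Z/2.
rank ∂_2 = 20, rank ∂_3 = 0 ⇒ b_2 = 20 − 20 − 0 = 0. So H_2 ≅ 0.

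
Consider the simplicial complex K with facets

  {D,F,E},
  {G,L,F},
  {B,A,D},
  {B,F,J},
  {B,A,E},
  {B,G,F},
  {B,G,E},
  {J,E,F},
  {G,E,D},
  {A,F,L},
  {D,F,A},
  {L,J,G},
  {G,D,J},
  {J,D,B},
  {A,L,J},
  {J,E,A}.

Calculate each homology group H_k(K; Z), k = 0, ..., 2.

H_0 = Z,  H_1 = Z^2,  H_2 = Z.

K has 8 vertices, 24 edges, 16 triangles.
rank ∂_0 = 0, rank ∂_1 = 7 ⇒ b_0 = 8 − 0 − 7 = 1; all invariant factors of ∂_1 are 1 so no torsion. So H_0 ≅ Z.
rank ∂_1 = 7, rank ∂_2 = 15 ⇒ b_1 = 24 − 7 − 15 = 2; all invariant factors of ∂_2 are 1 so no torsion. So H_1 ≅ Z^2.
rank ∂_2 = 15, rank ∂_3 = 0 ⇒ b_2 = 16 − 15 − 0 = 1. So H_2 ≅ Z.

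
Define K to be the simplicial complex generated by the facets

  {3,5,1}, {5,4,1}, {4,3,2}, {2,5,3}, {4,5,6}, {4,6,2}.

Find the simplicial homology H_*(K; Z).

K has 6 vertices, 12 edges, 6 triangles.
rank ∂_0 = 0, rank ∂_1 = 5 ⇒ b_0 = 6 − 0 − 5 = 1; all invariant factors of ∂_1 are 1 so no torsion. So H_0 ≅ Z.
rank ∂_1 = 5, rank ∂_2 = 6 ⇒ b_1 = 12 − 5 − 6 = 1; all invariant factors of ∂_2 are 1 so no torsion. So H_1 ≅ Z.
rank ∂_2 = 6, rank ∂_3 = 0 ⇒ b_2 = 6 − 6 − 0 = 0. So H_2 ≅ 0.

H_0 ≅ Z,  H_1 ≅ Z,  H_2 = 0.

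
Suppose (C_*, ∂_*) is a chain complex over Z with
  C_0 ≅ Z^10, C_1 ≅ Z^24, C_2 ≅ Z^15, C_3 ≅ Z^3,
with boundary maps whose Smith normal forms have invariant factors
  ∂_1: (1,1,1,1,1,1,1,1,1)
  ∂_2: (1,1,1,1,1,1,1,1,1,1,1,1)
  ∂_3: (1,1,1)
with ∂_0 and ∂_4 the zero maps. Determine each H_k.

H_0 ≅ Z,  H_1 ≅ Z^3,  H_2 = 0,  H_3 = 0.

H_0: b_0 = 10 − 0 − 9 = 1; torsion from ∂_1 factors > 1: none. So H_0 ≅ Z.
H_1: b_1 = 24 − 9 − 12 = 3; torsion from ∂_2 factors > 1: none. So H_1 ≅ Z^3.
H_2: b_2 = 15 − 12 − 3 = 0; torsion from ∂_3 factors > 1: none. So H_2 ≅ 0.
H_3: b_3 = 3 − 3 − 0 = 0; torsion from ∂_4 factors > 1: none. So H_3 ≅ 0.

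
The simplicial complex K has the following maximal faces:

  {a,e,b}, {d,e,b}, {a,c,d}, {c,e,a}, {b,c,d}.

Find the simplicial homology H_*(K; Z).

We work with the vertex ordering a < b < c < d < e. The simplices of K, each written with vertices in increasing order, are:

  0-simplices (5): a, b, c, d, e
  1-simplices (10): ab, ac, ad, ae, bc, bd, be, cd, ce, de
  2-simplices (5): abe, acd, ace, bcd, bde

Hence C_0 ≅ Z^5, C_1 ≅ Z^10, C_2 ≅ Z^5.

∂_1: C_1 → C_0 sends each edge [p,q] (with p < q) to q − p. For instance
  ∂ae = e − a.
As a 5×10 matrix over Z this has rank 4, with invariant factors (1,1,1,1).

Boundary ∂_2: C_2 → C_1 maps a triangle to the signed sum of its edges. For instance
  ∂abe = be − ae + ab,
  ∂ace = ce − ae + ac.
The 10×5 boundary matrix has rank 5 and Smith normal form diag(1,1,1,1,1).

Now H_k = ker ∂_k / im ∂_{k+1}, so:

  H_0: rank C_0 − rank ∂_1 = 5 − 4 = 1, and the invariant factors of ∂_1 are all 1, so H_0 = Z.
  H_1: rank ker ∂_1 − rank ∂_2 = (10 − 4) − 5 = 1, and the invariant factors of ∂_2 are all 1, so H_1 = Z.
  H_2: rank ker ∂_2 − rank ∂_3 = (5 − 5) − 0 = 0, and there is no ∂_3, so H_2 = 0.

H_0 ≅ Z,  H_1 ≅ Z,  H_2 = 0.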